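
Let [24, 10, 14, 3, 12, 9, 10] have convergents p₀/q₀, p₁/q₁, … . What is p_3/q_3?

10435/433

Using pₖ = aₖpₖ₋₁ + pₖ₋₂, qₖ = aₖqₖ₋₁ + qₖ₋₂ (with p₋₁=1, p₋₂=0, q₋₁=0, q₋₂=1):
  k=0: a=24, p=24, q=1
  k=1: a=10, p=241, q=10
  k=2: a=14, p=3398, q=141
  k=3: a=3, p=10435, q=433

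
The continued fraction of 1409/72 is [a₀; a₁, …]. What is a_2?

1

1409 = 19·72 + 41   →  a_0 = 19
72 = 1·41 + 31   →  a_1 = 1
41 = 1·31 + 10   →  a_2 = 1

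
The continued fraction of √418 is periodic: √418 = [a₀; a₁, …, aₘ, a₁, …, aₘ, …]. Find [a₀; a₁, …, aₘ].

a₀ = ⌊√418⌋ = 20.

[20; 2, 4, 20, 4, 2, 40]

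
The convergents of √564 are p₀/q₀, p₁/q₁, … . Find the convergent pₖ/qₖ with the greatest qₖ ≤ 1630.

√564 = [23; 1, 2, 1, 46, …] (period length 4).
Convergents:
  p_0/q_0 = 23/1
  p_1/q_1 = 24/1
  p_2/q_2 = 71/3
  p_3/q_3 = 95/4
  p_4/q_4 = 4441/187
  p_5/q_5 = 4536/191
  p_6/q_6 = 13513/569
  p_7/q_7 = 18049/760
  p_8/q_8 = 843767/35529
q_7 = 760 ≤ 1630 < 35529 = q_8, so the answer is 18049/760.

18049/760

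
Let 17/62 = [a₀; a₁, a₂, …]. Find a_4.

17 = 0·62 + 17   →  a_0 = 0
62 = 3·17 + 11   →  a_1 = 3
17 = 1·11 + 6   →  a_2 = 1
11 = 1·6 + 5   →  a_3 = 1
6 = 1·5 + 1   →  a_4 = 1

1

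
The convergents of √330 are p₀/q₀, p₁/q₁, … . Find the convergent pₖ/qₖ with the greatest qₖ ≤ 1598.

23761/1308

√330 = [18; 6, 36, …] (period length 2).
Convergents:
  p_0/q_0 = 18/1
  p_1/q_1 = 109/6
  p_2/q_2 = 3942/217
  p_3/q_3 = 23761/1308
  p_4/q_4 = 859338/47305
q_3 = 1308 ≤ 1598 < 47305 = q_4, so the answer is 23761/1308.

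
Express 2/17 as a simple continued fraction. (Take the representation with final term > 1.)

[0; 8, 2]

2 = 0·17 + 2
17 = 8·2 + 1
2 = 2·1 + 0  (stop)
So 2/17 = [0; 8, 2].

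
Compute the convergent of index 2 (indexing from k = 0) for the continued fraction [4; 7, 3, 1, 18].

91/22

Using pₖ = aₖpₖ₋₁ + pₖ₋₂, qₖ = aₖqₖ₋₁ + qₖ₋₂ (with p₋₁=1, p₋₂=0, q₋₁=0, q₋₂=1):
  k=0: a=4, p=4, q=1
  k=1: a=7, p=29, q=7
  k=2: a=3, p=91, q=22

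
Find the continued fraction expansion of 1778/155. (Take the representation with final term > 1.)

1778 = 11×155 + 73
155 = 2×73 + 9
73 = 8×9 + 1
9 = 9×1 + 0  (stop)
So 1778/155 = [11; 2, 8, 9].

[11; 2, 8, 9]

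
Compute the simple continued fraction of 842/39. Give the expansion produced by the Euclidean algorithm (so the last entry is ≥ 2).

842 = 21×39 + 23
39 = 1×23 + 16
23 = 1×16 + 7
16 = 2×7 + 2
7 = 3×2 + 1
2 = 2×1 + 0  (stop)
So 842/39 = [21; 1, 1, 2, 3, 2].

[21; 1, 1, 2, 3, 2]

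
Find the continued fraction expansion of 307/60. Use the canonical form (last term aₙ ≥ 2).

[5; 8, 1, 1, 3]

307 = 5*60 + 7
60 = 8*7 + 4
7 = 1*4 + 3
4 = 1*3 + 1
3 = 3*1 + 0  (stop)
So 307/60 = [5; 8, 1, 1, 3].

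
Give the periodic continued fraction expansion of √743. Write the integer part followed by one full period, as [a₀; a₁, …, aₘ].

a₀ = ⌊√743⌋ = 27.
With m₀=0, d₀=1 and mₖ₊₁ = dₖaₖ − mₖ, dₖ₊₁ = (n − mₖ₊₁²)/dₖ, aₖ₊₁ = ⌊(a₀+mₖ₊₁)/dₖ₊₁⌋:
  k=1: m=27, d=14, a=3
  k=2: m=15, d=37, a=1
  k=3: m=22, d=7, a=7
  k=4: m=27, d=2, a=27
  k=5: m=27, d=7, a=7
  k=6: m=22, d=37, a=1
  k=7: m=15, d=14, a=3
  k=8: m=27, d=1, a=54
d=1 and a=2a₀=54 at k=8, so the next step gives (m, d) = (27, 14) again — its k=1 value — and the period has length 8.

[27; 3, 1, 7, 27, 7, 1, 3, 54]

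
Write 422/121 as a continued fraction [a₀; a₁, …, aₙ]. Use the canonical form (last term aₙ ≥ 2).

[3; 2, 19, 1, 2]

422 = 3·121 + 59
121 = 2·59 + 3
59 = 19·3 + 2
3 = 1·2 + 1
2 = 2·1 + 0  (stop)
So 422/121 = [3; 2, 19, 1, 2].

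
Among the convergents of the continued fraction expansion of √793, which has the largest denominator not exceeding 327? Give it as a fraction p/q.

4393/156

√793 = [28; 6, 4, 6, 56, …] (period length 4).
Convergents:
  p_0/q_0 = 28/1
  p_1/q_1 = 169/6
  p_2/q_2 = 704/25
  p_3/q_3 = 4393/156
  p_4/q_4 = 246712/8761
q_3 = 156 ≤ 327 < 8761 = q_4, so the answer is 4393/156.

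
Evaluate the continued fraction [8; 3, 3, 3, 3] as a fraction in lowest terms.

905/109

Fold from the inside: start with 3/1.
  3 + 1/3 = 10/3
  3 + 3/10 = 33/10
  3 + 10/33 = 109/33
  8 + 33/109 = 905/109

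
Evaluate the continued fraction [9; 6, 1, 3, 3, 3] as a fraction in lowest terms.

Fold from the inside: start with 3/1.
  3 + 1/3 = 10/3
  3 + 3/10 = 33/10
  1 + 10/33 = 43/33
  6 + 33/43 = 291/43
  9 + 43/291 = 2662/291

2662/291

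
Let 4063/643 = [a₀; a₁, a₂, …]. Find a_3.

4063 = 6·643 + 205   →  a_0 = 6
643 = 3·205 + 28   →  a_1 = 3
205 = 7·28 + 9   →  a_2 = 7
28 = 3·9 + 1   →  a_3 = 3

3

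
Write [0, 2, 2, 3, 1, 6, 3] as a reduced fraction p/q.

192/469

Using pₖ = aₖpₖ₋₁ + pₖ₋₂ and qₖ = aₖqₖ₋₁ + qₖ₋₂:
  k=0: a=0, p=0, q=1
  k=1: a=2, p=1, q=2
  k=2: a=2, p=2, q=5
  k=3: a=3, p=7, q=17
  k=4: a=1, p=9, q=22
  k=5: a=6, p=61, q=149
  k=6: a=3, p=192, q=469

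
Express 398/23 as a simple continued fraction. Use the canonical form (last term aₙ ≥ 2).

[17; 3, 3, 2]

398 = 17·23 + 7
23 = 3·7 + 2
7 = 3·2 + 1
2 = 2·1 + 0  (stop)
So 398/23 = [17; 3, 3, 2].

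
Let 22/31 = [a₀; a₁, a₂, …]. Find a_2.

2

22 = 0·31 + 22   →  a_0 = 0
31 = 1·22 + 9   →  a_1 = 1
22 = 2·9 + 4   →  a_2 = 2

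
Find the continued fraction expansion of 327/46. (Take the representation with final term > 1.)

[7; 9, 5]

327 = 7*46 + 5
46 = 9*5 + 1
5 = 5*1 + 0  (stop)
So 327/46 = [7; 9, 5].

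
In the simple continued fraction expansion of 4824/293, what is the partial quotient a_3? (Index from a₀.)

4824 = 16·293 + 136   →  a_0 = 16
293 = 2·136 + 21   →  a_1 = 2
136 = 6·21 + 10   →  a_2 = 6
21 = 2·10 + 1   →  a_3 = 2

2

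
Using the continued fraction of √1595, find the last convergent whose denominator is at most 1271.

50441/1263

√1595 = [39; 1, 14, 1, 78, …] (period length 4).
Convergents:
  p_0/q_0 = 39/1
  p_1/q_1 = 40/1
  p_2/q_2 = 599/15
  p_3/q_3 = 639/16
  p_4/q_4 = 50441/1263
  p_5/q_5 = 51080/1279
q_4 = 1263 ≤ 1271 < 1279 = q_5, so the answer is 50441/1263.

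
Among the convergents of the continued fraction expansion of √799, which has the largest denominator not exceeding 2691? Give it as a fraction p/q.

√799 = [28; 3, 1, 3, 56, …] (period length 4).
Convergents:
  p_0/q_0 = 28/1
  p_1/q_1 = 85/3
  p_2/q_2 = 113/4
  p_3/q_3 = 424/15
  p_4/q_4 = 23857/844
  p_5/q_5 = 71995/2547
  p_6/q_6 = 95852/3391
q_5 = 2547 ≤ 2691 < 3391 = q_6, so the answer is 71995/2547.

71995/2547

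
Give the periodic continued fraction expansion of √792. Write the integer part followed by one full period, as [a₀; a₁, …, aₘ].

[28; 7, 56]

a₀ = ⌊√792⌋ = 28.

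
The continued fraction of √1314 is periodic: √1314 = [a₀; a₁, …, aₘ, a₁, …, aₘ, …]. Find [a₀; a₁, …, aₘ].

a₀ = ⌊√1314⌋ = 36.
With m₀=0, d₀=1 and mₖ₊₁ = dₖaₖ − mₖ, dₖ₊₁ = (n − mₖ₊₁²)/dₖ, aₖ₊₁ = ⌊(a₀+mₖ₊₁)/dₖ₊₁⌋:
  k=1: m=36, d=18, a=4
  k=2: m=36, d=1, a=72
d=1 and a=2a₀=72 at k=2, so the next step gives (m, d) = (36, 18) again — its k=1 value — and the period has length 2.

[36; 4, 72]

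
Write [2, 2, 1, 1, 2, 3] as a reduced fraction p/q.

105/44

Using pₖ = aₖpₖ₋₁ + pₖ₋₂ and qₖ = aₖqₖ₋₁ + qₖ₋₂:
  k=0: a=2, p=2, q=1
  k=1: a=2, p=5, q=2
  k=2: a=1, p=7, q=3
  k=3: a=1, p=12, q=5
  k=4: a=2, p=31, q=13
  k=5: a=3, p=105, q=44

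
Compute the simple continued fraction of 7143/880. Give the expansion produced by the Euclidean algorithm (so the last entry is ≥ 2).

7143 = 8*880 + 103
880 = 8*103 + 56
103 = 1*56 + 47
56 = 1*47 + 9
47 = 5*9 + 2
9 = 4*2 + 1
2 = 2*1 + 0  (stop)
So 7143/880 = [8; 8, 1, 1, 5, 4, 2].

[8; 8, 1, 1, 5, 4, 2]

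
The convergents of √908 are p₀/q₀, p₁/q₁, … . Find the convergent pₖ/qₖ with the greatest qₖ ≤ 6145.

102151/3390

√908 = [30; 7, 1, 1, 14, 1, 1, 7, 60, …] (period length 8).
Convergents:
  p_0/q_0 = 30/1
  p_1/q_1 = 211/7
  p_2/q_2 = 241/8
  p_3/q_3 = 452/15
  p_4/q_4 = 6569/218
  p_5/q_5 = 7021/233
  p_6/q_6 = 13590/451
  p_7/q_7 = 102151/3390
  p_8/q_8 = 6142650/203851
q_7 = 3390 ≤ 6145 < 203851 = q_8, so the answer is 102151/3390.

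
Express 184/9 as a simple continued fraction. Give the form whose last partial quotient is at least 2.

[20; 2, 4]

184 = 20*9 + 4
9 = 2*4 + 1
4 = 4*1 + 0  (stop)
So 184/9 = [20; 2, 4].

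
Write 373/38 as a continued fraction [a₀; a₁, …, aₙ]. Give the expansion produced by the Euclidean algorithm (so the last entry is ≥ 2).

373 = 9×38 + 31
38 = 1×31 + 7
31 = 4×7 + 3
7 = 2×3 + 1
3 = 3×1 + 0  (stop)
So 373/38 = [9; 1, 4, 2, 3].

[9; 1, 4, 2, 3]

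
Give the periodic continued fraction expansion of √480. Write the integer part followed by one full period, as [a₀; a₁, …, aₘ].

a₀ = ⌊√480⌋ = 21.
With m₀=0, d₀=1 and mₖ₊₁ = dₖaₖ − mₖ, dₖ₊₁ = (n − mₖ₊₁²)/dₖ, aₖ₊₁ = ⌊(a₀+mₖ₊₁)/dₖ₊₁⌋:
  k=1: m=21, d=39, a=1
  k=2: m=18, d=4, a=9
  k=3: m=18, d=39, a=1
  k=4: m=21, d=1, a=42
d=1 and a=2a₀=42 at k=4, so the next step gives (m, d) = (21, 39) again — its k=1 value — and the period has length 4.

[21; 1, 9, 1, 42]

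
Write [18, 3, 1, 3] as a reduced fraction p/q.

Fold from the inside: start with 3/1.
  1 + 1/3 = 4/3
  3 + 3/4 = 15/4
  18 + 4/15 = 274/15

274/15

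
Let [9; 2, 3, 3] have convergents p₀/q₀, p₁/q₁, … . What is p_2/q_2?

Using pₖ = aₖpₖ₋₁ + pₖ₋₂, qₖ = aₖqₖ₋₁ + qₖ₋₂ (with p₋₁=1, p₋₂=0, q₋₁=0, q₋₂=1):
  k=0: a=9, p=9, q=1
  k=1: a=2, p=19, q=2
  k=2: a=3, p=66, q=7

66/7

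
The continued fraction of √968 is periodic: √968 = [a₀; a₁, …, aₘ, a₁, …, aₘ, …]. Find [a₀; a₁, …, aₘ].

a₀ = ⌊√968⌋ = 31.
With m₀=0, d₀=1 and mₖ₊₁ = dₖaₖ − mₖ, dₖ₊₁ = (n − mₖ₊₁²)/dₖ, aₖ₊₁ = ⌊(a₀+mₖ₊₁)/dₖ₊₁⌋:
  k=1: m=31, d=7, a=8
  k=2: m=25, d=49, a=1
  k=3: m=24, d=8, a=6
  k=4: m=24, d=49, a=1
  k=5: m=25, d=7, a=8
  k=6: m=31, d=1, a=62
d=1 and a=2a₀=62 at k=6, so the next step gives (m, d) = (31, 7) again — its k=1 value — and the period has length 6.

[31; 8, 1, 6, 1, 8, 62]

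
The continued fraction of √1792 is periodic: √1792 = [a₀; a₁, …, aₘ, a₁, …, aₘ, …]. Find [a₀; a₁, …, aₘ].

[42; 3, 84]

a₀ = ⌊√1792⌋ = 42.
With m₀=0, d₀=1 and mₖ₊₁ = dₖaₖ − mₖ, dₖ₊₁ = (n − mₖ₊₁²)/dₖ, aₖ₊₁ = ⌊(a₀+mₖ₊₁)/dₖ₊₁⌋:
  k=1: m=42, d=28, a=3
  k=2: m=42, d=1, a=84
d=1 and a=2a₀=84 at k=2, so the next step gives (m, d) = (42, 28) again — its k=1 value — and the period has length 2.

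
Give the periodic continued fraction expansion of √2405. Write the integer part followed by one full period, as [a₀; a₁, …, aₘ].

a₀ = ⌊√2405⌋ = 49.

[49; 24, 1, 1, 24, 98]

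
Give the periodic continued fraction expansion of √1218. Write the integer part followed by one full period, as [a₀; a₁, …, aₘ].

[34; 1, 8, 1, 68]

a₀ = ⌊√1218⌋ = 34.
With m₀=0, d₀=1 and mₖ₊₁ = dₖaₖ − mₖ, dₖ₊₁ = (n − mₖ₊₁²)/dₖ, aₖ₊₁ = ⌊(a₀+mₖ₊₁)/dₖ₊₁⌋:
  k=1: m=34, d=62, a=1
  k=2: m=28, d=7, a=8
  k=3: m=28, d=62, a=1
  k=4: m=34, d=1, a=68
d=1 and a=2a₀=68 at k=4, so the next step gives (m, d) = (34, 62) again — its k=1 value — and the period has length 4.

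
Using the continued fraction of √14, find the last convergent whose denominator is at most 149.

449/120

√14 = [3; 1, 2, 1, 6, …] (period length 4).
Convergents:
  p_0/q_0 = 3/1
  p_1/q_1 = 4/1
  p_2/q_2 = 11/3
  p_3/q_3 = 15/4
  p_4/q_4 = 101/27
  p_5/q_5 = 116/31
  p_6/q_6 = 333/89
  p_7/q_7 = 449/120
  p_8/q_8 = 3027/809
q_7 = 120 ≤ 149 < 809 = q_8, so the answer is 449/120.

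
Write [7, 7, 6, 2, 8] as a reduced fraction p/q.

5619/787

Fold from the inside: start with 8/1.
  2 + 1/8 = 17/8
  6 + 8/17 = 110/17
  7 + 17/110 = 787/110
  7 + 110/787 = 5619/787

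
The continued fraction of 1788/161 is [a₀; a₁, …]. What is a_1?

9

1788 = 11·161 + 17   →  a_0 = 11
161 = 9·17 + 8   →  a_1 = 9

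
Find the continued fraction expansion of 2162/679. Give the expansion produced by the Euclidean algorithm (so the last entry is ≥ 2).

2162 = 3×679 + 125
679 = 5×125 + 54
125 = 2×54 + 17
54 = 3×17 + 3
17 = 5×3 + 2
3 = 1×2 + 1
2 = 2×1 + 0  (stop)
So 2162/679 = [3; 5, 2, 3, 5, 1, 2].

[3; 5, 2, 3, 5, 1, 2]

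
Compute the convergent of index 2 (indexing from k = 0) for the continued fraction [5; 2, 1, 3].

Using pₖ = aₖpₖ₋₁ + pₖ₋₂, qₖ = aₖqₖ₋₁ + qₖ₋₂ (with p₋₁=1, p₋₂=0, q₋₁=0, q₋₂=1):
  k=0: a=5, p=5, q=1
  k=1: a=2, p=11, q=2
  k=2: a=1, p=16, q=3

16/3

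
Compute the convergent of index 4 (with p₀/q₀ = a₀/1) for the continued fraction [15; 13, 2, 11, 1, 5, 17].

5080/337

Using pₖ = aₖpₖ₋₁ + pₖ₋₂, qₖ = aₖqₖ₋₁ + qₖ₋₂ (with p₋₁=1, p₋₂=0, q₋₁=0, q₋₂=1):
  k=0: a=15, p=15, q=1
  k=1: a=13, p=196, q=13
  k=2: a=2, p=407, q=27
  k=3: a=11, p=4673, q=310
  k=4: a=1, p=5080, q=337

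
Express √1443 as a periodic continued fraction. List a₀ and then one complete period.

a₀ = ⌊√1443⌋ = 37.
With m₀=0, d₀=1 and mₖ₊₁ = dₖaₖ − mₖ, dₖ₊₁ = (n − mₖ₊₁²)/dₖ, aₖ₊₁ = ⌊(a₀+mₖ₊₁)/dₖ₊₁⌋:
  k=1: m=37, d=74, a=1
  k=2: m=37, d=1, a=74
d=1 and a=2a₀=74 at k=2, so the next step gives (m, d) = (37, 74) again — its k=1 value — and the period has length 2.

[37; 1, 74]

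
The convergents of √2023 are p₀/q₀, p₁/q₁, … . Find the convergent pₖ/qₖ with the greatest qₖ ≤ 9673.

√2023 = [44; 1, 43, 1, 88, …] (period length 4).
Convergents:
  p_0/q_0 = 44/1
  p_1/q_1 = 45/1
  p_2/q_2 = 1979/44
  p_3/q_3 = 2024/45
  p_4/q_4 = 180091/4004
  p_5/q_5 = 182115/4049
  p_6/q_6 = 8011036/178111
q_5 = 4049 ≤ 9673 < 178111 = q_6, so the answer is 182115/4049.

182115/4049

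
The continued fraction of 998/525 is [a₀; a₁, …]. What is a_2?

998 = 1·525 + 473   →  a_0 = 1
525 = 1·473 + 52   →  a_1 = 1
473 = 9·52 + 5   →  a_2 = 9

9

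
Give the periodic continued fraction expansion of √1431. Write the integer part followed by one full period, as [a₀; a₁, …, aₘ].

[37; 1, 4, 1, 4, 1, 74]

a₀ = ⌊√1431⌋ = 37.
With m₀=0, d₀=1 and mₖ₊₁ = dₖaₖ − mₖ, dₖ₊₁ = (n − mₖ₊₁²)/dₖ, aₖ₊₁ = ⌊(a₀+mₖ₊₁)/dₖ₊₁⌋:
  k=1: m=37, d=62, a=1
  k=2: m=25, d=13, a=4
  k=3: m=27, d=54, a=1
  k=4: m=27, d=13, a=4
  k=5: m=25, d=62, a=1
  k=6: m=37, d=1, a=74
d=1 and a=2a₀=74 at k=6, so the next step gives (m, d) = (37, 62) again — its k=1 value — and the period has length 6.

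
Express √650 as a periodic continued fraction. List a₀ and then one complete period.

[25; 2, 50]

a₀ = ⌊√650⌋ = 25.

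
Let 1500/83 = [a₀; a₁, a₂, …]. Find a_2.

1

1500 = 18·83 + 6   →  a_0 = 18
83 = 13·6 + 5   →  a_1 = 13
6 = 1·5 + 1   →  a_2 = 1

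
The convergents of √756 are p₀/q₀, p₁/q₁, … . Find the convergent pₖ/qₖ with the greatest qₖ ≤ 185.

2997/109

√756 = [27; 2, 54, …] (period length 2).
Convergents:
  p_0/q_0 = 27/1
  p_1/q_1 = 55/2
  p_2/q_2 = 2997/109
  p_3/q_3 = 6049/220
q_2 = 109 ≤ 185 < 220 = q_3, so the answer is 2997/109.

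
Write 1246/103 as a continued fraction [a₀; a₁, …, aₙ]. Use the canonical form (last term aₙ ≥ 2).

1246 = 12×103 + 10
103 = 10×10 + 3
10 = 3×3 + 1
3 = 3×1 + 0  (stop)
So 1246/103 = [12; 10, 3, 3].

[12; 10, 3, 3]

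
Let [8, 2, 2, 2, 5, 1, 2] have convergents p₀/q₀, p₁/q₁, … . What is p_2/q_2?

42/5

Using pₖ = aₖpₖ₋₁ + pₖ₋₂, qₖ = aₖqₖ₋₁ + qₖ₋₂ (with p₋₁=1, p₋₂=0, q₋₁=0, q₋₂=1):
  k=0: a=8, p=8, q=1
  k=1: a=2, p=17, q=2
  k=2: a=2, p=42, q=5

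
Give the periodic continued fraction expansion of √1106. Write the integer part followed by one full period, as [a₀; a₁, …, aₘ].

a₀ = ⌊√1106⌋ = 33.
With m₀=0, d₀=1 and mₖ₊₁ = dₖaₖ − mₖ, dₖ₊₁ = (n − mₖ₊₁²)/dₖ, aₖ₊₁ = ⌊(a₀+mₖ₊₁)/dₖ₊₁⌋:
  k=1: m=33, d=17, a=3
  k=2: m=18, d=46, a=1
  k=3: m=28, d=7, a=8
  k=4: m=28, d=46, a=1
  k=5: m=18, d=17, a=3
  k=6: m=33, d=1, a=66
d=1 and a=2a₀=66 at k=6, so the next step gives (m, d) = (33, 17) again — its k=1 value — and the period has length 6.

[33; 3, 1, 8, 1, 3, 66]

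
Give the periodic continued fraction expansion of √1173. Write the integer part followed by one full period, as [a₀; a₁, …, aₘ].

[34; 4, 68]

a₀ = ⌊√1173⌋ = 34.
With m₀=0, d₀=1 and mₖ₊₁ = dₖaₖ − mₖ, dₖ₊₁ = (n − mₖ₊₁²)/dₖ, aₖ₊₁ = ⌊(a₀+mₖ₊₁)/dₖ₊₁⌋:
  k=1: m=34, d=17, a=4
  k=2: m=34, d=1, a=68
d=1 and a=2a₀=68 at k=2, so the next step gives (m, d) = (34, 17) again — its k=1 value — and the period has length 2.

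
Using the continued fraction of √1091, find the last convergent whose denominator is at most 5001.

71973/2179

√1091 = [33; 33, 66, …] (period length 2).
Convergents:
  p_0/q_0 = 33/1
  p_1/q_1 = 1090/33
  p_2/q_2 = 71973/2179
  p_3/q_3 = 2376199/71940
q_2 = 2179 ≤ 5001 < 71940 = q_3, so the answer is 71973/2179.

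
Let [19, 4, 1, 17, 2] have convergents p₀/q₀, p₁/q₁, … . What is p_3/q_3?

Using pₖ = aₖpₖ₋₁ + pₖ₋₂, qₖ = aₖqₖ₋₁ + qₖ₋₂ (with p₋₁=1, p₋₂=0, q₋₁=0, q₋₂=1):
  k=0: a=19, p=19, q=1
  k=1: a=4, p=77, q=4
  k=2: a=1, p=96, q=5
  k=3: a=17, p=1709, q=89

1709/89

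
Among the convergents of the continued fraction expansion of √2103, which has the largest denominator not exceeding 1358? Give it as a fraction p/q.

√2103 = [45; 1, 6, 15, 6, 1, 90, …] (period length 6).
Convergents:
  p_0/q_0 = 45/1
  p_1/q_1 = 46/1
  p_2/q_2 = 321/7
  p_3/q_3 = 4861/106
  p_4/q_4 = 29487/643
  p_5/q_5 = 34348/749
  p_6/q_6 = 3120807/68053
q_5 = 749 ≤ 1358 < 68053 = q_6, so the answer is 34348/749.

34348/749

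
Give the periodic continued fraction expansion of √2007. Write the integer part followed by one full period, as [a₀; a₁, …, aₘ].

[44; 1, 3, 1, 88]

a₀ = ⌊√2007⌋ = 44.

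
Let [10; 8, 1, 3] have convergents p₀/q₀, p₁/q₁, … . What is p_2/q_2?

Using pₖ = aₖpₖ₋₁ + pₖ₋₂, qₖ = aₖqₖ₋₁ + qₖ₋₂ (with p₋₁=1, p₋₂=0, q₋₁=0, q₋₂=1):
  k=0: a=10, p=10, q=1
  k=1: a=8, p=81, q=8
  k=2: a=1, p=91, q=9

91/9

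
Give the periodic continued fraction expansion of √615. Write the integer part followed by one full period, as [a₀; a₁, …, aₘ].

a₀ = ⌊√615⌋ = 24.
With m₀=0, d₀=1 and mₖ₊₁ = dₖaₖ − mₖ, dₖ₊₁ = (n − mₖ₊₁²)/dₖ, aₖ₊₁ = ⌊(a₀+mₖ₊₁)/dₖ₊₁⌋:
  k=1: m=24, d=39, a=1
  k=2: m=15, d=10, a=3
  k=3: m=15, d=39, a=1
  k=4: m=24, d=1, a=48
d=1 and a=2a₀=48 at k=4, so the next step gives (m, d) = (24, 39) again — its k=1 value — and the period has length 4.

[24; 1, 3, 1, 48]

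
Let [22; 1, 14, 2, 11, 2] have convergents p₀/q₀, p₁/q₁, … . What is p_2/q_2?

Using pₖ = aₖpₖ₋₁ + pₖ₋₂, qₖ = aₖqₖ₋₁ + qₖ₋₂ (with p₋₁=1, p₋₂=0, q₋₁=0, q₋₂=1):
  k=0: a=22, p=22, q=1
  k=1: a=1, p=23, q=1
  k=2: a=14, p=344, q=15

344/15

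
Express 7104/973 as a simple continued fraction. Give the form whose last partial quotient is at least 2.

7104 = 7×973 + 293
973 = 3×293 + 94
293 = 3×94 + 11
94 = 8×11 + 6
11 = 1×6 + 5
6 = 1×5 + 1
5 = 5×1 + 0  (stop)
So 7104/973 = [7; 3, 3, 8, 1, 1, 5].

[7; 3, 3, 8, 1, 1, 5]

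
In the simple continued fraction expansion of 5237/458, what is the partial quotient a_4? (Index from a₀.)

6

5237 = 11·458 + 199   →  a_0 = 11
458 = 2·199 + 60   →  a_1 = 2
199 = 3·60 + 19   →  a_2 = 3
60 = 3·19 + 3   →  a_3 = 3
19 = 6·3 + 1   →  a_4 = 6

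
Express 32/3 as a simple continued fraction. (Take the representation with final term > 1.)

32 = 10·3 + 2
3 = 1·2 + 1
2 = 2·1 + 0  (stop)
So 32/3 = [10; 1, 2].

[10; 1, 2]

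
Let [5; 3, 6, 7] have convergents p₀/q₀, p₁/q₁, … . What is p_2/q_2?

101/19

Using pₖ = aₖpₖ₋₁ + pₖ₋₂, qₖ = aₖqₖ₋₁ + qₖ₋₂ (with p₋₁=1, p₋₂=0, q₋₁=0, q₋₂=1):
  k=0: a=5, p=5, q=1
  k=1: a=3, p=16, q=3
  k=2: a=6, p=101, q=19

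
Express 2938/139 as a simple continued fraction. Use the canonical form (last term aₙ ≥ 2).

[21; 7, 3, 6]

2938 = 21×139 + 19
139 = 7×19 + 6
19 = 3×6 + 1
6 = 6×1 + 0  (stop)
So 2938/139 = [21; 7, 3, 6].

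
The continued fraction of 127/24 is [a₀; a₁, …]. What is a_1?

127 = 5·24 + 7   →  a_0 = 5
24 = 3·7 + 3   →  a_1 = 3

3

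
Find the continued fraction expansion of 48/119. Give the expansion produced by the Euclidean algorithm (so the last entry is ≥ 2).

48 = 0·119 + 48
119 = 2·48 + 23
48 = 2·23 + 2
23 = 11·2 + 1
2 = 2·1 + 0  (stop)
So 48/119 = [0; 2, 2, 11, 2].

[0; 2, 2, 11, 2]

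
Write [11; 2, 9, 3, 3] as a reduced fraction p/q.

2249/196

Using pₖ = aₖpₖ₋₁ + pₖ₋₂ and qₖ = aₖqₖ₋₁ + qₖ₋₂:
  k=0: a=11, p=11, q=1
  k=1: a=2, p=23, q=2
  k=2: a=9, p=218, q=19
  k=3: a=3, p=677, q=59
  k=4: a=3, p=2249, q=196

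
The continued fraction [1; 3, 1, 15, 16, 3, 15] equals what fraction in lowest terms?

59559/47497

Fold from the inside: start with 15/1.
  3 + 1/15 = 46/15
  16 + 15/46 = 751/46
  15 + 46/751 = 11311/751
  1 + 751/11311 = 12062/11311
  3 + 11311/12062 = 47497/12062
  1 + 12062/47497 = 59559/47497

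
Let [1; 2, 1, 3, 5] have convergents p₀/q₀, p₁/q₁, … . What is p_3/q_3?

15/11

Using pₖ = aₖpₖ₋₁ + pₖ₋₂, qₖ = aₖqₖ₋₁ + qₖ₋₂ (with p₋₁=1, p₋₂=0, q₋₁=0, q₋₂=1):
  k=0: a=1, p=1, q=1
  k=1: a=2, p=3, q=2
  k=2: a=1, p=4, q=3
  k=3: a=3, p=15, q=11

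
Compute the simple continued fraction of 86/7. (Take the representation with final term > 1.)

86 = 12*7 + 2
7 = 3*2 + 1
2 = 2*1 + 0  (stop)
So 86/7 = [12; 3, 2].

[12; 3, 2]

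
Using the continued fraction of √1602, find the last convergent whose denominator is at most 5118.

√1602 = [40; 40, 80, …] (period length 2).
Convergents:
  p_0/q_0 = 40/1
  p_1/q_1 = 1601/40
  p_2/q_2 = 128120/3201
  p_3/q_3 = 5126401/128080
q_2 = 3201 ≤ 5118 < 128080 = q_3, so the answer is 128120/3201.

128120/3201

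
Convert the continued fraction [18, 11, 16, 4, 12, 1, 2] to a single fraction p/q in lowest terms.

503872/27853

Fold from the inside: start with 2/1.
  1 + 1/2 = 3/2
  12 + 2/3 = 38/3
  4 + 3/38 = 155/38
  16 + 38/155 = 2518/155
  11 + 155/2518 = 27853/2518
  18 + 2518/27853 = 503872/27853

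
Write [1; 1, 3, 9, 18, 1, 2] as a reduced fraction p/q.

Fold from the inside: start with 2/1.
  1 + 1/2 = 3/2
  18 + 2/3 = 56/3
  9 + 3/56 = 507/56
  3 + 56/507 = 1577/507
  1 + 507/1577 = 2084/1577
  1 + 1577/2084 = 3661/2084

3661/2084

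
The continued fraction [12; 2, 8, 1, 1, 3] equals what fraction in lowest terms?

1584/127

Fold from the inside: start with 3/1.
  1 + 1/3 = 4/3
  1 + 3/4 = 7/4
  8 + 4/7 = 60/7
  2 + 7/60 = 127/60
  12 + 60/127 = 1584/127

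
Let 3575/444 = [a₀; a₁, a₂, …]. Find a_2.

3575 = 8·444 + 23   →  a_0 = 8
444 = 19·23 + 7   →  a_1 = 19
23 = 3·7 + 2   →  a_2 = 3

3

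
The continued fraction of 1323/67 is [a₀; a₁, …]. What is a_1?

1323 = 19·67 + 50   →  a_0 = 19
67 = 1·50 + 17   →  a_1 = 1

1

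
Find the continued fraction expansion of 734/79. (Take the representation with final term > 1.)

734 = 9×79 + 23
79 = 3×23 + 10
23 = 2×10 + 3
10 = 3×3 + 1
3 = 3×1 + 0  (stop)
So 734/79 = [9; 3, 2, 3, 3].

[9; 3, 2, 3, 3]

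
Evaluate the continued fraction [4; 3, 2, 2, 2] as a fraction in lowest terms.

Using pₖ = aₖpₖ₋₁ + pₖ₋₂ and qₖ = aₖqₖ₋₁ + qₖ₋₂:
  k=0: a=4, p=4, q=1
  k=1: a=3, p=13, q=3
  k=2: a=2, p=30, q=7
  k=3: a=2, p=73, q=17
  k=4: a=2, p=176, q=41

176/41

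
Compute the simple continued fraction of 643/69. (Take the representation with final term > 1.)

643 = 9*69 + 22
69 = 3*22 + 3
22 = 7*3 + 1
3 = 3*1 + 0  (stop)
So 643/69 = [9; 3, 7, 3].

[9; 3, 7, 3]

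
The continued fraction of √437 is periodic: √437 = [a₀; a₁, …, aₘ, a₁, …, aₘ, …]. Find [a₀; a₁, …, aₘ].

a₀ = ⌊√437⌋ = 20.

[20; 1, 9, 2, 9, 1, 40]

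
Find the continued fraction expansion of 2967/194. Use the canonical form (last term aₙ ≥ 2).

[15; 3, 2, 2, 11]

2967 = 15·194 + 57
194 = 3·57 + 23
57 = 2·23 + 11
23 = 2·11 + 1
11 = 11·1 + 0  (stop)
So 2967/194 = [15; 3, 2, 2, 11].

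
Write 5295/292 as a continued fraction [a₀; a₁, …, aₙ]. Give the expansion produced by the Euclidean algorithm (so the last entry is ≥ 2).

[18; 7, 2, 19]

5295 = 18×292 + 39
292 = 7×39 + 19
39 = 2×19 + 1
19 = 19×1 + 0  (stop)
So 5295/292 = [18; 7, 2, 19].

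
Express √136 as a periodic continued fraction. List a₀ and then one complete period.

a₀ = ⌊√136⌋ = 11.
With m₀=0, d₀=1 and mₖ₊₁ = dₖaₖ − mₖ, dₖ₊₁ = (n − mₖ₊₁²)/dₖ, aₖ₊₁ = ⌊(a₀+mₖ₊₁)/dₖ₊₁⌋:
  k=1: m=11, d=15, a=1
  k=2: m=4, d=8, a=1
  k=3: m=4, d=15, a=1
  k=4: m=11, d=1, a=22
d=1 and a=2a₀=22 at k=4, so the next step gives (m, d) = (11, 15) again — its k=1 value — and the period has length 4.

[11; 1, 1, 1, 22]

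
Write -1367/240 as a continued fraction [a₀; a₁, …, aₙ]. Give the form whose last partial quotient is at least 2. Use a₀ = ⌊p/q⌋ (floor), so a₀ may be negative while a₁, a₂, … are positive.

-1367 = -6·240 + 73
240 = 3·73 + 21
73 = 3·21 + 10
21 = 2·10 + 1
10 = 10·1 + 0  (stop)
So -1367/240 = [-6; 3, 3, 2, 10].

[-6; 3, 3, 2, 10]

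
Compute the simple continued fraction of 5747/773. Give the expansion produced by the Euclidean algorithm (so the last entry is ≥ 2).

5747 = 7*773 + 336
773 = 2*336 + 101
336 = 3*101 + 33
101 = 3*33 + 2
33 = 16*2 + 1
2 = 2*1 + 0  (stop)
So 5747/773 = [7; 2, 3, 3, 16, 2].

[7; 2, 3, 3, 16, 2]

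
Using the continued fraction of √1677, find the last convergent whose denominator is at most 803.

√1677 = [40; 1, 19, 2, 19, 1, 80, …] (period length 6).
Convergents:
  p_0/q_0 = 40/1
  p_1/q_1 = 41/1
  p_2/q_2 = 819/20
  p_3/q_3 = 1679/41
  p_4/q_4 = 32720/799
  p_5/q_5 = 34399/840
q_4 = 799 ≤ 803 < 840 = q_5, so the answer is 32720/799.

32720/799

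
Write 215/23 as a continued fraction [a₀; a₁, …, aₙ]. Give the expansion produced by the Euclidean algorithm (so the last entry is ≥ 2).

215 = 9*23 + 8
23 = 2*8 + 7
8 = 1*7 + 1
7 = 7*1 + 0  (stop)
So 215/23 = [9; 2, 1, 7].

[9; 2, 1, 7]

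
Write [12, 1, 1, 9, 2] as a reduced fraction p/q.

Using pₖ = aₖpₖ₋₁ + pₖ₋₂ and qₖ = aₖqₖ₋₁ + qₖ₋₂:
  k=0: a=12, p=12, q=1
  k=1: a=1, p=13, q=1
  k=2: a=1, p=25, q=2
  k=3: a=9, p=238, q=19
  k=4: a=2, p=501, q=40

501/40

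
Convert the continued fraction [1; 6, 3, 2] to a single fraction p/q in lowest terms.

51/44

Using pₖ = aₖpₖ₋₁ + pₖ₋₂ and qₖ = aₖqₖ₋₁ + qₖ₋₂:
  k=0: a=1, p=1, q=1
  k=1: a=6, p=7, q=6
  k=2: a=3, p=22, q=19
  k=3: a=2, p=51, q=44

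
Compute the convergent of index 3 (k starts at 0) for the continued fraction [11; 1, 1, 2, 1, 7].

Using pₖ = aₖpₖ₋₁ + pₖ₋₂, qₖ = aₖqₖ₋₁ + qₖ₋₂ (with p₋₁=1, p₋₂=0, q₋₁=0, q₋₂=1):
  k=0: a=11, p=11, q=1
  k=1: a=1, p=12, q=1
  k=2: a=1, p=23, q=2
  k=3: a=2, p=58, q=5

58/5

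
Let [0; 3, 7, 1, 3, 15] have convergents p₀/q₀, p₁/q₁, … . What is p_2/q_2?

Using pₖ = aₖpₖ₋₁ + pₖ₋₂, qₖ = aₖqₖ₋₁ + qₖ₋₂ (with p₋₁=1, p₋₂=0, q₋₁=0, q₋₂=1):
  k=0: a=0, p=0, q=1
  k=1: a=3, p=1, q=3
  k=2: a=7, p=7, q=22

7/22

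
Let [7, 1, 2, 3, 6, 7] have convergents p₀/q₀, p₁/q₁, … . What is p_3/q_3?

Using pₖ = aₖpₖ₋₁ + pₖ₋₂, qₖ = aₖqₖ₋₁ + qₖ₋₂ (with p₋₁=1, p₋₂=0, q₋₁=0, q₋₂=1):
  k=0: a=7, p=7, q=1
  k=1: a=1, p=8, q=1
  k=2: a=2, p=23, q=3
  k=3: a=3, p=77, q=10

77/10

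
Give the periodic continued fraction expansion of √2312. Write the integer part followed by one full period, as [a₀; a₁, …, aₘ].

[48; 12, 96]

a₀ = ⌊√2312⌋ = 48.
With m₀=0, d₀=1 and mₖ₊₁ = dₖaₖ − mₖ, dₖ₊₁ = (n − mₖ₊₁²)/dₖ, aₖ₊₁ = ⌊(a₀+mₖ₊₁)/dₖ₊₁⌋:
  k=1: m=48, d=8, a=12
  k=2: m=48, d=1, a=96
d=1 and a=2a₀=96 at k=2, so the next step gives (m, d) = (48, 8) again — its k=1 value — and the period has length 2.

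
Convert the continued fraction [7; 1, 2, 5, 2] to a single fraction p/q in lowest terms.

269/35

Using pₖ = aₖpₖ₋₁ + pₖ₋₂ and qₖ = aₖqₖ₋₁ + qₖ₋₂:
  k=0: a=7, p=7, q=1
  k=1: a=1, p=8, q=1
  k=2: a=2, p=23, q=3
  k=3: a=5, p=123, q=16
  k=4: a=2, p=269, q=35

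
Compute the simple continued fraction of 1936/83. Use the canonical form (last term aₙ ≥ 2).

1936 = 23×83 + 27
83 = 3×27 + 2
27 = 13×2 + 1
2 = 2×1 + 0  (stop)
So 1936/83 = [23; 3, 13, 2].

[23; 3, 13, 2]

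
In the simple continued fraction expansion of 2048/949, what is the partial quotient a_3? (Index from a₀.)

2048 = 2·949 + 150   →  a_0 = 2
949 = 6·150 + 49   →  a_1 = 6
150 = 3·49 + 3   →  a_2 = 3
49 = 16·3 + 1   →  a_3 = 16

16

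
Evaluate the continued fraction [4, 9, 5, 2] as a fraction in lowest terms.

415/101

Fold from the inside: start with 2/1.
  5 + 1/2 = 11/2
  9 + 2/11 = 101/11
  4 + 11/101 = 415/101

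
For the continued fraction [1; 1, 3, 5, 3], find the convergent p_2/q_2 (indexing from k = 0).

7/4

Using pₖ = aₖpₖ₋₁ + pₖ₋₂, qₖ = aₖqₖ₋₁ + qₖ₋₂ (with p₋₁=1, p₋₂=0, q₋₁=0, q₋₂=1):
  k=0: a=1, p=1, q=1
  k=1: a=1, p=2, q=1
  k=2: a=3, p=7, q=4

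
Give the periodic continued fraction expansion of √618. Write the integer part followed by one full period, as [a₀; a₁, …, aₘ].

a₀ = ⌊√618⌋ = 24.
With m₀=0, d₀=1 and mₖ₊₁ = dₖaₖ − mₖ, dₖ₊₁ = (n − mₖ₊₁²)/dₖ, aₖ₊₁ = ⌊(a₀+mₖ₊₁)/dₖ₊₁⌋:
  k=1: m=24, d=42, a=1
  k=2: m=18, d=7, a=6
  k=3: m=24, d=6, a=8
  k=4: m=24, d=7, a=6
  k=5: m=18, d=42, a=1
  k=6: m=24, d=1, a=48
d=1 and a=2a₀=48 at k=6, so the next step gives (m, d) = (24, 42) again — its k=1 value — and the period has length 6.

[24; 1, 6, 8, 6, 1, 48]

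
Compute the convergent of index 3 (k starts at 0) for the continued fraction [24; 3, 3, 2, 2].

559/23

Using pₖ = aₖpₖ₋₁ + pₖ₋₂, qₖ = aₖqₖ₋₁ + qₖ₋₂ (with p₋₁=1, p₋₂=0, q₋₁=0, q₋₂=1):
  k=0: a=24, p=24, q=1
  k=1: a=3, p=73, q=3
  k=2: a=3, p=243, q=10
  k=3: a=2, p=559, q=23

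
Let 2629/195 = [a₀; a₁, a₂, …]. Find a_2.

13

2629 = 13·195 + 94   →  a_0 = 13
195 = 2·94 + 7   →  a_1 = 2
94 = 13·7 + 3   →  a_2 = 13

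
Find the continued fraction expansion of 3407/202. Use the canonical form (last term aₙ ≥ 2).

[16; 1, 6, 2, 13]

3407 = 16*202 + 175
202 = 1*175 + 27
175 = 6*27 + 13
27 = 2*13 + 1
13 = 13*1 + 0  (stop)
So 3407/202 = [16; 1, 6, 2, 13].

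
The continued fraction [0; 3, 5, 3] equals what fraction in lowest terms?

Using pₖ = aₖpₖ₋₁ + pₖ₋₂ and qₖ = aₖqₖ₋₁ + qₖ₋₂:
  k=0: a=0, p=0, q=1
  k=1: a=3, p=1, q=3
  k=2: a=5, p=5, q=16
  k=3: a=3, p=16, q=51

16/51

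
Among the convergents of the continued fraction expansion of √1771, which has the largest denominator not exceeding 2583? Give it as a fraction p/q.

42462/1009

√1771 = [42; 12, 84, …] (period length 2).
Convergents:
  p_0/q_0 = 42/1
  p_1/q_1 = 505/12
  p_2/q_2 = 42462/1009
  p_3/q_3 = 510049/12120
q_2 = 1009 ≤ 2583 < 12120 = q_3, so the answer is 42462/1009.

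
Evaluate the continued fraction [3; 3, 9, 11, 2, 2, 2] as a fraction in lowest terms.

Fold from the inside: start with 2/1.
  2 + 1/2 = 5/2
  2 + 2/5 = 12/5
  11 + 5/12 = 137/12
  9 + 12/137 = 1245/137
  3 + 137/1245 = 3872/1245
  3 + 1245/3872 = 12861/3872

12861/3872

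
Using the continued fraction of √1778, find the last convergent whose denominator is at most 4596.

128017/3036

√1778 = [42; 6, 84, …] (period length 2).
Convergents:
  p_0/q_0 = 42/1
  p_1/q_1 = 253/6
  p_2/q_2 = 21294/505
  p_3/q_3 = 128017/3036
  p_4/q_4 = 10774722/255529
q_3 = 3036 ≤ 4596 < 255529 = q_4, so the answer is 128017/3036.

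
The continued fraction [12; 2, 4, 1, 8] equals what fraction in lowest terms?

1208/97

Using pₖ = aₖpₖ₋₁ + pₖ₋₂ and qₖ = aₖqₖ₋₁ + qₖ₋₂:
  k=0: a=12, p=12, q=1
  k=1: a=2, p=25, q=2
  k=2: a=4, p=112, q=9
  k=3: a=1, p=137, q=11
  k=4: a=8, p=1208, q=97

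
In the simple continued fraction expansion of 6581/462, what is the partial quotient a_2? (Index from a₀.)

6581 = 14·462 + 113   →  a_0 = 14
462 = 4·113 + 10   →  a_1 = 4
113 = 11·10 + 3   →  a_2 = 11

11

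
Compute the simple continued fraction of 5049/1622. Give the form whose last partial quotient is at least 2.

[3; 8, 1, 6, 3, 8]

5049 = 3×1622 + 183
1622 = 8×183 + 158
183 = 1×158 + 25
158 = 6×25 + 8
25 = 3×8 + 1
8 = 8×1 + 0  (stop)
So 5049/1622 = [3; 8, 1, 6, 3, 8].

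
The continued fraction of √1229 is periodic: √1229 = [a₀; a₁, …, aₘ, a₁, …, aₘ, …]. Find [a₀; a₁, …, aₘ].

[35; 17, 1, 1, 17, 70]

a₀ = ⌊√1229⌋ = 35.
With m₀=0, d₀=1 and mₖ₊₁ = dₖaₖ − mₖ, dₖ₊₁ = (n − mₖ₊₁²)/dₖ, aₖ₊₁ = ⌊(a₀+mₖ₊₁)/dₖ₊₁⌋:
  k=1: m=35, d=4, a=17
  k=2: m=33, d=35, a=1
  k=3: m=2, d=35, a=1
  k=4: m=33, d=4, a=17
  k=5: m=35, d=1, a=70
d=1 and a=2a₀=70 at k=5, so the next step gives (m, d) = (35, 4) again — its k=1 value — and the period has length 5.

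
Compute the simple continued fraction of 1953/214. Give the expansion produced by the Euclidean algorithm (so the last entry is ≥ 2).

[9; 7, 1, 12, 2]

1953 = 9×214 + 27
214 = 7×27 + 25
27 = 1×25 + 2
25 = 12×2 + 1
2 = 2×1 + 0  (stop)
So 1953/214 = [9; 7, 1, 12, 2].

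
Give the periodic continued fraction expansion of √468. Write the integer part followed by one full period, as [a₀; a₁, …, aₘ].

[21; 1, 1, 1, 2, 1, 1, 1, 42]

a₀ = ⌊√468⌋ = 21.
With m₀=0, d₀=1 and mₖ₊₁ = dₖaₖ − mₖ, dₖ₊₁ = (n − mₖ₊₁²)/dₖ, aₖ₊₁ = ⌊(a₀+mₖ₊₁)/dₖ₊₁⌋:
  k=1: m=21, d=27, a=1
  k=2: m=6, d=16, a=1
  k=3: m=10, d=23, a=1
  k=4: m=13, d=13, a=2
  k=5: m=13, d=23, a=1
  k=6: m=10, d=16, a=1
  k=7: m=6, d=27, a=1
  k=8: m=21, d=1, a=42
d=1 and a=2a₀=42 at k=8, so the next step gives (m, d) = (21, 27) again — its k=1 value — and the period has length 8.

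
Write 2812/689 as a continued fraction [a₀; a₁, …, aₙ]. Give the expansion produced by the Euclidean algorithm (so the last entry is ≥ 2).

[4; 12, 3, 3, 2, 2]

2812 = 4×689 + 56
689 = 12×56 + 17
56 = 3×17 + 5
17 = 3×5 + 2
5 = 2×2 + 1
2 = 2×1 + 0  (stop)
So 2812/689 = [4; 12, 3, 3, 2, 2].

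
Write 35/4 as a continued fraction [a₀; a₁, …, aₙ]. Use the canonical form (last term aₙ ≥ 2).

35 = 8×4 + 3
4 = 1×3 + 1
3 = 3×1 + 0  (stop)
So 35/4 = [8; 1, 3].

[8; 1, 3]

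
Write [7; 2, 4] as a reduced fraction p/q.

Fold from the inside: start with 4/1.
  2 + 1/4 = 9/4
  7 + 4/9 = 67/9

67/9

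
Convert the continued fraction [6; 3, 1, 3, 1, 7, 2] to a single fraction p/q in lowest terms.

Using pₖ = aₖpₖ₋₁ + pₖ₋₂ and qₖ = aₖqₖ₋₁ + qₖ₋₂:
  k=0: a=6, p=6, q=1
  k=1: a=3, p=19, q=3
  k=2: a=1, p=25, q=4
  k=3: a=3, p=94, q=15
  k=4: a=1, p=119, q=19
  k=5: a=7, p=927, q=148
  k=6: a=2, p=1973, q=315

1973/315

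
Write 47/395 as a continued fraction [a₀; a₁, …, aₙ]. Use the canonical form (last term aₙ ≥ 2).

[0; 8, 2, 2, 9]

47 = 0·395 + 47
395 = 8·47 + 19
47 = 2·19 + 9
19 = 2·9 + 1
9 = 9·1 + 0  (stop)
So 47/395 = [0; 8, 2, 2, 9].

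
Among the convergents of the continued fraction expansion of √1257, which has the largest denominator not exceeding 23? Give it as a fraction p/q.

√1257 = [35; 2, 4, 1, 22, 1, 4, 2, 70, …] (period length 8).
Convergents:
  p_0/q_0 = 35/1
  p_1/q_1 = 71/2
  p_2/q_2 = 319/9
  p_3/q_3 = 390/11
  p_4/q_4 = 8899/251
q_3 = 11 ≤ 23 < 251 = q_4, so the answer is 390/11.

390/11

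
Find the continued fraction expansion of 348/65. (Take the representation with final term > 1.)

[5; 2, 1, 4, 1, 3]

348 = 5·65 + 23
65 = 2·23 + 19
23 = 1·19 + 4
19 = 4·4 + 3
4 = 1·3 + 1
3 = 3·1 + 0  (stop)
So 348/65 = [5; 2, 1, 4, 1, 3].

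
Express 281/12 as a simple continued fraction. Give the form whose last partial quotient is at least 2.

[23; 2, 2, 2]

281 = 23*12 + 5
12 = 2*5 + 2
5 = 2*2 + 1
2 = 2*1 + 0  (stop)
So 281/12 = [23; 2, 2, 2].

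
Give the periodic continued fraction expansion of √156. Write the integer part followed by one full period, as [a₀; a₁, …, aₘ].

[12; 2, 24]

a₀ = ⌊√156⌋ = 12.
With m₀=0, d₀=1 and mₖ₊₁ = dₖaₖ − mₖ, dₖ₊₁ = (n − mₖ₊₁²)/dₖ, aₖ₊₁ = ⌊(a₀+mₖ₊₁)/dₖ₊₁⌋:
  k=1: m=12, d=12, a=2
  k=2: m=12, d=1, a=24
d=1 and a=2a₀=24 at k=2, so the next step gives (m, d) = (12, 12) again — its k=1 value — and the period has length 2.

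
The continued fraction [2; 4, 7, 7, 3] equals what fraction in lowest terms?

Fold from the inside: start with 3/1.
  7 + 1/3 = 22/3
  7 + 3/22 = 157/22
  4 + 22/157 = 650/157
  2 + 157/650 = 1457/650

1457/650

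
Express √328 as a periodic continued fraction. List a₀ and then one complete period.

[18; 9, 36]

a₀ = ⌊√328⌋ = 18.
With m₀=0, d₀=1 and mₖ₊₁ = dₖaₖ − mₖ, dₖ₊₁ = (n − mₖ₊₁²)/dₖ, aₖ₊₁ = ⌊(a₀+mₖ₊₁)/dₖ₊₁⌋:
  k=1: m=18, d=4, a=9
  k=2: m=18, d=1, a=36
d=1 and a=2a₀=36 at k=2, so the next step gives (m, d) = (18, 4) again — its k=1 value — and the period has length 2.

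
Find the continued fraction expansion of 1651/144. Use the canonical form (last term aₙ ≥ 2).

1651 = 11×144 + 67
144 = 2×67 + 10
67 = 6×10 + 7
10 = 1×7 + 3
7 = 2×3 + 1
3 = 3×1 + 0  (stop)
So 1651/144 = [11; 2, 6, 1, 2, 3].

[11; 2, 6, 1, 2, 3]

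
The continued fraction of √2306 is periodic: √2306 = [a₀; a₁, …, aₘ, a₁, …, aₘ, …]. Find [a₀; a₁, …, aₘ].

[48; 48, 96]

a₀ = ⌊√2306⌋ = 48.
With m₀=0, d₀=1 and mₖ₊₁ = dₖaₖ − mₖ, dₖ₊₁ = (n − mₖ₊₁²)/dₖ, aₖ₊₁ = ⌊(a₀+mₖ₊₁)/dₖ₊₁⌋:
  k=1: m=48, d=2, a=48
  k=2: m=48, d=1, a=96
d=1 and a=2a₀=96 at k=2, so the next step gives (m, d) = (48, 2) again — its k=1 value — and the period has length 2.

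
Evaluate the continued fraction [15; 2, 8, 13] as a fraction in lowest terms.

3450/223

Using pₖ = aₖpₖ₋₁ + pₖ₋₂ and qₖ = aₖqₖ₋₁ + qₖ₋₂:
  k=0: a=15, p=15, q=1
  k=1: a=2, p=31, q=2
  k=2: a=8, p=263, q=17
  k=3: a=13, p=3450, q=223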